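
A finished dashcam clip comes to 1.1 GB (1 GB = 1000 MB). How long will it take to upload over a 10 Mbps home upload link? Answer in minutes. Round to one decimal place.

14.7 minutes

File: 1.1 GB = 8800.0 Mb.
At 10 Mbps: 8800.0 / 10 = 880.0 s ≈ 14.7 minutes.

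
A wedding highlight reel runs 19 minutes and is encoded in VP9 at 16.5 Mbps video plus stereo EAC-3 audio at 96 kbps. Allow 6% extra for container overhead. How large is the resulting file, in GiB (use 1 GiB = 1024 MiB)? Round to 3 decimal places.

19 min = 1140 s
Audio: 96 kbps = 0.096 Mbps.
Total bitrate: 16.5 + 0.096 = 16.596 Mbps.
Stream data: 16.596 Mbps × 1140 s = 18919.4 Mb.
With 6% container overhead: ×1.06.
20,055 Mb = 2,506,825,800 bytes ÷ 1,073,741,824 = 2.335 GiB.

2.335 GiB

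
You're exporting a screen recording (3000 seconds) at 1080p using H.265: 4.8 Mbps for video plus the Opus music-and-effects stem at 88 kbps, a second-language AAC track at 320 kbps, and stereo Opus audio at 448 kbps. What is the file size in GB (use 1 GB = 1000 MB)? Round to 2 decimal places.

Audio total: 88 + 320 + 448 = 856 kbps = 0.856 Mbps.
Total bitrate: 4.8 + 0.856 = 5.656 Mbps.
Stream data: 5.656 Mbps × 3000 s = 16968.0 Mb.
16,968 Mb ÷ 8 = 2,121 MB → 2.121 GB.

2.12 GB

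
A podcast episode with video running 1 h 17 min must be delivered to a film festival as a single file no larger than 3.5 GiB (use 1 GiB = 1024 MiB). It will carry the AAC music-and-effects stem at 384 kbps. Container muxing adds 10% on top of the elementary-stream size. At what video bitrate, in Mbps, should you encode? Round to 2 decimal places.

5.53 Mbps

Budget: 3.5 GiB = 30064.8 Mb.
Stream payload after overhead: 30064.8 / 1.10 = 27331.6 Mb.
1 h 17 min = 77 min = 4620 s
Total bitrate budget: 27331.6 Mb / 4620 s = 5.916 Mbps.
Audio: 384 kbps = 0.384 Mbps.
Video: 5.916 − 0.384 = 5.532 Mbps.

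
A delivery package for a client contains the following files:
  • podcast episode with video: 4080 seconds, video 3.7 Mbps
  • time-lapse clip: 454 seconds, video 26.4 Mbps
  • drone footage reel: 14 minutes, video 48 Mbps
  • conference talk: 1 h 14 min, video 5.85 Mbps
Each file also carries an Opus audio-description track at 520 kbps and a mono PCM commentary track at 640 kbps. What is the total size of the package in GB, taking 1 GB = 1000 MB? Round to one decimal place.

Audio total: 520 + 640 = 1160 kbps = 1.160 Mbps.
podcast episode with video: 4.860 Mbps × 4080 s = 19828.8 Mb
time-lapse clip: 27.560 Mbps × 454 s = 12512.2 Mb
drone footage reel: 49.160 Mbps × 840 s = 41294.4 Mb
conference talk: 7.010 Mbps × 4440 s = 31124.4 Mb
Total: 104759.8 Mb = 13095.0 MB.
= 13.09 GB.

13.1 GB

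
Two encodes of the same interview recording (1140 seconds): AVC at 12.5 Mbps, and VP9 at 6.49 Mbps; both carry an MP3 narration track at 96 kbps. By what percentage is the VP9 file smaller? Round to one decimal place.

Audio: 96 kbps = 0.096 Mbps.
AVC: 12.596 Mbps × 1140 s = 14359.4 Mb = 1.672 GiB.
VP9: 6.586 Mbps × 1140 s = 7508.0 Mb = 0.874 GiB.
Reduction: (1 − 0.874/1.672) × 100 = 47.71%.

47.7%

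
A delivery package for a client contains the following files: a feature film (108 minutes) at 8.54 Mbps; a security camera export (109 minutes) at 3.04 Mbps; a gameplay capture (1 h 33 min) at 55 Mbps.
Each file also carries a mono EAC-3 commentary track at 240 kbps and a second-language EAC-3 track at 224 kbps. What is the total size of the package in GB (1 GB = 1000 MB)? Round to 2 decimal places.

Audio total: 240 + 224 = 464 kbps = 0.464 Mbps.
feature film: 9.004 Mbps × 6480 s = 58345.9 Mb
security camera export: 3.504 Mbps × 6540 s = 22916.2 Mb
gameplay capture: 55.464 Mbps × 5580 s = 309489.1 Mb
Total: 390751.2 Mb = 48843.9 MB.
= 48.84 GB.

48.84 GB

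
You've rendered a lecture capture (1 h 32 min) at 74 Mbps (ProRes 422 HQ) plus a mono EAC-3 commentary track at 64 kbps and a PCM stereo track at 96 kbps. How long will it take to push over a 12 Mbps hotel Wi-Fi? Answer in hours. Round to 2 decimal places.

1 h 32 min = 92 min = 5520 s
Audio total: 64 + 96 = 160 kbps = 0.160 Mbps.
Total bitrate: 74.160 Mbps.
File: 74.160 Mbps × 5520 s = 409363.2 Mb.
At 12 Mbps: 409363.2 / 12 = 34113.6 s ≈ 9.48 hours.

9.48 hours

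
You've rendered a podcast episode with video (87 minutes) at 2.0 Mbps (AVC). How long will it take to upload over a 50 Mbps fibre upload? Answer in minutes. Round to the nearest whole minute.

3 minutes

87 min = 5220 s
File: 2.000 Mbps × 5220 s = 10440.0 Mb.
At 50 Mbps: 10440.0 / 50 = 208.8 s ≈ 3.48 minutes.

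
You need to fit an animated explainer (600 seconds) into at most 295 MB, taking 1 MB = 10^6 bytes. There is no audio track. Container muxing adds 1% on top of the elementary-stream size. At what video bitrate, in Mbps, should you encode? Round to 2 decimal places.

3.89 Mbps

Budget: 295 MB = 2360.0 Mb.
Stream payload after overhead: 2360.0 / 1.01 = 2336.6 Mb.
Total bitrate budget: 2336.6 Mb / 600 s = 3.894 Mbps.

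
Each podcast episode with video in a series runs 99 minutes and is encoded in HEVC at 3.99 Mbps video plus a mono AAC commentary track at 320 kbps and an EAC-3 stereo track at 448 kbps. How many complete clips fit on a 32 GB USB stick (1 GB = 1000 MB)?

99 min = 5940 s
Audio total: 320 + 448 = 768 kbps = 0.768 Mbps.
Total bitrate: 4.758 Mbps.
Per item: 4.758 Mbps × 5940 s = 28,263 Mb = 3,533 MB.
Capacity: 32 GB = 256,000 Mb; 9.06 items → 9 complete.

9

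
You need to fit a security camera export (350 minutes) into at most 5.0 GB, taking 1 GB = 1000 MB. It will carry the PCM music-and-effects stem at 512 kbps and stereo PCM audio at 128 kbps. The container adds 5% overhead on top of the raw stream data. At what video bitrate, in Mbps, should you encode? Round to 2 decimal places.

Budget: 5.0 GB = 40000.0 Mb.
Stream payload after overhead: 40000.0 / 1.05 = 38095.2 Mb.
350 min = 21000 s
Total bitrate budget: 38095.2 Mb / 21000 s = 1.814 Mbps.
Audio total: 512 + 128 = 640 kbps = 0.640 Mbps.
Video: 1.814 − 0.640 = 1.174 Mbps.

1.17 Mbps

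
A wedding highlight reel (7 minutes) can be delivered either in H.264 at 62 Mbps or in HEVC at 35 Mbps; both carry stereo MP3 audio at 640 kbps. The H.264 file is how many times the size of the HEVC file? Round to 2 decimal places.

1.76

7 min = 420 s
Audio: 640 kbps = 0.640 Mbps.
H.264: 62.640 Mbps × 420 s = 26308.8 Mb = 3.063 GiB.
HEVC: 35.640 Mbps × 420 s = 14968.8 Mb = 1.743 GiB.
Ratio: 3.063 / 1.743 = 1.758.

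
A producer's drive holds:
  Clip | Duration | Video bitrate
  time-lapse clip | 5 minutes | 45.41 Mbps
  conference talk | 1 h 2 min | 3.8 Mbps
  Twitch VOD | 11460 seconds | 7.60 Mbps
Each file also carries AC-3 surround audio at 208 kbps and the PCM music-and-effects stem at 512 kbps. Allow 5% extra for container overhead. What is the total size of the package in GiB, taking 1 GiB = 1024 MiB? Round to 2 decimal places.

15.40 GiB

Audio total: 208 + 512 = 720 kbps = 0.720 Mbps.
time-lapse clip: 46.130 Mbps × 300 s × 1.05 = 14531.0 Mb
conference talk: 4.520 Mbps × 3720 s × 1.05 = 17655.1 Mb
Twitch VOD: 8.320 Mbps × 11460 s × 1.05 = 100114.6 Mb
Total: 132300.6 Mb = 16537.6 MB.
= 15.40 GiB.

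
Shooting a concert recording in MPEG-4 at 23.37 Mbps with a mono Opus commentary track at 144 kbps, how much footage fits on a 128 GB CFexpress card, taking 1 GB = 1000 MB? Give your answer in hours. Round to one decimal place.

12.1 hours

Audio: 144 kbps = 0.144 Mbps.
Total bitrate: 23.37 + 0.144 = 23.514 Mbps.
Capacity: 128 GB = 1,024,000 Mb.
Recording time: 1,024,000 / 23.514 = 43,549 s ≈ 12.1 hours.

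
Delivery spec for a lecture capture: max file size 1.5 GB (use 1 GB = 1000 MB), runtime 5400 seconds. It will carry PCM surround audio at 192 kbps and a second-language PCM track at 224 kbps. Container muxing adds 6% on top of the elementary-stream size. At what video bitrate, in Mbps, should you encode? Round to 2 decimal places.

Budget: 1.5 GB = 12000.0 Mb.
Stream payload after overhead: 12000.0 / 1.06 = 11320.8 Mb.
Total bitrate budget: 11320.8 Mb / 5400 s = 2.096 Mbps.
Audio total: 192 + 224 = 416 kbps = 0.416 Mbps.
Video: 2.096 − 0.416 = 1.680 Mbps.

1.68 Mbps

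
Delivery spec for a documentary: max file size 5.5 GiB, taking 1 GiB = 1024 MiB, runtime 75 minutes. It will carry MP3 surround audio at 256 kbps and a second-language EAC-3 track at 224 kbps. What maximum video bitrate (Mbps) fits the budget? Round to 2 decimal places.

Budget: 5.5 GiB = 47244.6 Mb.
75 min = 4500 s
Total bitrate budget: 47244.6 Mb / 4500 s = 10.499 Mbps.
Audio total: 256 + 224 = 480 kbps = 0.480 Mbps.
Video: 10.499 − 0.480 = 10.019 Mbps.

10.02 Mbps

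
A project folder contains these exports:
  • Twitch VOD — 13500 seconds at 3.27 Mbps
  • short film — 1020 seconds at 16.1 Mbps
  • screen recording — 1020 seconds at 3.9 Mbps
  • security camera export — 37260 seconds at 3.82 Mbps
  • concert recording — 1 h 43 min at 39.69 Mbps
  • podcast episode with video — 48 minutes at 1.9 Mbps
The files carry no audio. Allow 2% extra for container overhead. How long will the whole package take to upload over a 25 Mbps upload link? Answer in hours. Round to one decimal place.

Twitch VOD: 3.270 Mbps × 13500 s × 1.02 = 45027.9 Mb
short film: 16.100 Mbps × 1020 s × 1.02 = 16750.4 Mb
screen recording: 3.900 Mbps × 1020 s × 1.02 = 4057.6 Mb
security camera export: 3.820 Mbps × 37260 s × 1.02 = 145179.9 Mb
concert recording: 39.690 Mbps × 6180 s × 1.02 = 250189.9 Mb
podcast episode with video: 1.900 Mbps × 2880 s × 1.02 = 5581.4 Mb
Total: 466787.1 Mb = 58348.4 MB.
At 25 Mbps: 466787.1 / 25 = 18671 s ≈ 5.19 hours.

5.2 hours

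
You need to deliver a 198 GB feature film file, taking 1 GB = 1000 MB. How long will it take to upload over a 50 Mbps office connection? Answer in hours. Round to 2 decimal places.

File: 198 GB = 1584000.0 Mb.
At 50 Mbps: 1584000.0 / 50 = 31680.0 s ≈ 8.8 hours.

8.80 hours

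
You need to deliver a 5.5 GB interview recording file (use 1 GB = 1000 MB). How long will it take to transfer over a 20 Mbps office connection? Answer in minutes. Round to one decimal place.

File: 5.5 GB = 44000.0 Mb.
At 20 Mbps: 44000.0 / 20 = 2200.0 s ≈ 36.7 minutes.

36.7 minutes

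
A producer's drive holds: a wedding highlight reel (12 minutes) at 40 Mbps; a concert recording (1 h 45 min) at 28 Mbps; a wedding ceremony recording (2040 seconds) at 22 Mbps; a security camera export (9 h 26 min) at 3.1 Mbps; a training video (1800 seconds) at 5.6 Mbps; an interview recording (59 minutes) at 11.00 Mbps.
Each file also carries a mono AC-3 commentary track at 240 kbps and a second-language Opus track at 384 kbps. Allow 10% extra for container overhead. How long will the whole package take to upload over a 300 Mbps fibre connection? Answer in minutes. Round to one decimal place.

Audio total: 240 + 384 = 624 kbps = 0.624 Mbps.
wedding highlight reel: 40.624 Mbps × 720 s × 1.10 = 32174.2 Mb
concert recording: 28.624 Mbps × 6300 s × 1.10 = 198364.3 Mb
wedding ceremony recording: 22.624 Mbps × 2040 s × 1.10 = 50768.3 Mb
security camera export: 3.724 Mbps × 33960 s × 1.10 = 139113.7 Mb
training video: 6.224 Mbps × 1800 s × 1.10 = 12323.5 Mb
interview recording: 11.624 Mbps × 3540 s × 1.10 = 45263.9 Mb
Total: 478007.9 Mb = 59751.0 MB.
At 300 Mbps: 478007.9 / 300 = 1593 s ≈ 26.6 minutes.

26.6 minutes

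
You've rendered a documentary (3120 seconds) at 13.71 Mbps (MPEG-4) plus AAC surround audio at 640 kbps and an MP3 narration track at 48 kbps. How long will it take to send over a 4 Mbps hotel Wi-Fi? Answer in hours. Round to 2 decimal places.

Audio total: 640 + 48 = 688 kbps = 0.688 Mbps.
Total bitrate: 14.398 Mbps.
File: 14.398 Mbps × 3120 s = 44921.8 Mb.
At 4 Mbps: 44921.8 / 4 = 11230.4 s ≈ 3.12 hours.

3.12 hours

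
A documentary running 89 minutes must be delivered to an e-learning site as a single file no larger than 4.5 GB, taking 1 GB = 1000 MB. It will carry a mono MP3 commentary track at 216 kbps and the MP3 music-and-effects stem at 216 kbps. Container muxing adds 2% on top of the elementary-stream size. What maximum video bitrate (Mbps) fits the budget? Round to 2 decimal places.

Budget: 4.5 GB = 36000.0 Mb.
Stream payload after overhead: 36000.0 / 1.02 = 35294.1 Mb.
89 min = 5340 s
Total bitrate budget: 35294.1 Mb / 5340 s = 6.609 Mbps.
Audio total: 216 + 216 = 432 kbps = 0.432 Mbps.
Video: 6.609 − 0.432 = 6.177 Mbps.

6.18 Mbps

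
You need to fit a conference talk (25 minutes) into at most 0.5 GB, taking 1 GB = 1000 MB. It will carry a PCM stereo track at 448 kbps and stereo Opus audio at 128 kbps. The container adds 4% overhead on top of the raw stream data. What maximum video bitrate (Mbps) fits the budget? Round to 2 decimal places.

Budget: 0.5 GB = 4000.0 Mb.
Stream payload after overhead: 4000.0 / 1.04 = 3846.2 Mb.
25 min = 1500 s
Total bitrate budget: 3846.2 Mb / 1500 s = 2.564 Mbps.
Audio total: 448 + 128 = 576 kbps = 0.576 Mbps.
Video: 2.564 − 0.576 = 1.988 Mbps.

1.99 Mbps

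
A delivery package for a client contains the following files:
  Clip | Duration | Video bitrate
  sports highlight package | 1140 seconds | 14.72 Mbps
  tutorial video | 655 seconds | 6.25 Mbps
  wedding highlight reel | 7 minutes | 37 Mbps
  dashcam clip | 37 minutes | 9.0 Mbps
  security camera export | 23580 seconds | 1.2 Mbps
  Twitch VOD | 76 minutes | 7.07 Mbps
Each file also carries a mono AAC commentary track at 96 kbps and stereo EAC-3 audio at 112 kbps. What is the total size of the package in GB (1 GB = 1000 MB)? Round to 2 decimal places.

15.46 GB

Audio total: 96 + 112 = 208 kbps = 0.208 Mbps.
sports highlight package: 14.928 Mbps × 1140 s = 17017.9 Mb
tutorial video: 6.458 Mbps × 655 s = 4230.0 Mb
wedding highlight reel: 37.208 Mbps × 420 s = 15627.4 Mb
dashcam clip: 9.208 Mbps × 2220 s = 20441.8 Mb
security camera export: 1.408 Mbps × 23580 s = 33200.6 Mb
Twitch VOD: 7.278 Mbps × 4560 s = 33187.7 Mb
Total: 123705.4 Mb = 15463.2 MB.
= 15.46 GB.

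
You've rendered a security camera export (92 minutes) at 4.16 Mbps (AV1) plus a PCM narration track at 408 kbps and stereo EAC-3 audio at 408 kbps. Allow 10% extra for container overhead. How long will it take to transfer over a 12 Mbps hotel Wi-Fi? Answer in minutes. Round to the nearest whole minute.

92 min = 5520 s
Audio total: 408 + 408 = 816 kbps = 0.816 Mbps.
Total bitrate: 4.976 Mbps.
File: 4.976 Mbps × 5520 s = 27467.5 Mb.
With 10% container overhead: ×1.10. → 30214.3 Mb.
At 12 Mbps: 30214.3 / 12 = 2517.9 s ≈ 42 minutes.

42 minutes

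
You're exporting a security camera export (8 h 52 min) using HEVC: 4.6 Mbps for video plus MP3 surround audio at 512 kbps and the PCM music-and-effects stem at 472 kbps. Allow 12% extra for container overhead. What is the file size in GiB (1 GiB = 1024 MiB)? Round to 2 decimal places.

8 h 52 min = 532 min = 31920 s
Audio total: 512 + 472 = 984 kbps = 0.984 Mbps.
Total bitrate: 4.6 + 0.984 = 5.584 Mbps.
Stream data: 5.584 Mbps × 31920 s = 178241.3 Mb.
With 12% container overhead: ×1.12.
199,630 Mb = 24,953,779,200 bytes ÷ 1,073,741,824 = 23.24 GiB.

23.24 GiB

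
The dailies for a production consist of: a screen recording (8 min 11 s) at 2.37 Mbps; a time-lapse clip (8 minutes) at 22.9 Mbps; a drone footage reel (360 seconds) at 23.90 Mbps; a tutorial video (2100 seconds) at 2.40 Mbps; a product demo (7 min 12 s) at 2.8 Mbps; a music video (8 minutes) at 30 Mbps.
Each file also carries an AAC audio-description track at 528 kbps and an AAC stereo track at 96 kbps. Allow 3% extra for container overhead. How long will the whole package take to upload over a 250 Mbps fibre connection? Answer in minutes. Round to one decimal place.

Audio total: 528 + 96 = 624 kbps = 0.624 Mbps.
screen recording: 2.994 Mbps × 491 s × 1.03 = 1514.2 Mb
time-lapse clip: 23.524 Mbps × 480 s × 1.03 = 11630.3 Mb
drone footage reel: 24.524 Mbps × 360 s × 1.03 = 9093.5 Mb
tutorial video: 3.024 Mbps × 2100 s × 1.03 = 6540.9 Mb
product demo: 3.424 Mbps × 432 s × 1.03 = 1523.5 Mb
music video: 30.624 Mbps × 480 s × 1.03 = 15140.5 Mb
Total: 45442.9 Mb = 5680.4 MB.
At 250 Mbps: 45442.9 / 250 = 182 s ≈ 3.03 minutes.

3.0 minutes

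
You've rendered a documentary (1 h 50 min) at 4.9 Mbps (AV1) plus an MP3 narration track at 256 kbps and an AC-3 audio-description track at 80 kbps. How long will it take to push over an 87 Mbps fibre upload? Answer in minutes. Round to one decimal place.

6.6 minutes

1 h 50 min = 110 min = 6600 s
Audio total: 256 + 80 = 336 kbps = 0.336 Mbps.
Total bitrate: 5.236 Mbps.
File: 5.236 Mbps × 6600 s = 34557.6 Mb.
At 87 Mbps: 34557.6 / 87 = 397.2 s ≈ 6.62 minutes.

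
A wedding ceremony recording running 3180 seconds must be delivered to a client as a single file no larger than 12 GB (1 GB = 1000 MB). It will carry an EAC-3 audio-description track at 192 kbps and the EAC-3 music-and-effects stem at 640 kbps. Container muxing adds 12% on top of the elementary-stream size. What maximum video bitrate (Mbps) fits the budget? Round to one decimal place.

26.1 Mbps

Budget: 12 GB = 96000.0 Mb.
Stream payload after overhead: 96000.0 / 1.12 = 85714.3 Mb.
Total bitrate budget: 85714.3 Mb / 3180 s = 26.954 Mbps.
Audio total: 192 + 640 = 832 kbps = 0.832 Mbps.
Video: 26.954 − 0.832 = 26.122 Mbps.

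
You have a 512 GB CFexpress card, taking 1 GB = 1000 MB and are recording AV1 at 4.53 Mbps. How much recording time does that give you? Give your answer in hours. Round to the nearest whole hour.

251 hours

Capacity: 512 GB = 4,096,000 Mb.
Recording time: 4,096,000 / 4.530 = 904,194 s ≈ 251 hours.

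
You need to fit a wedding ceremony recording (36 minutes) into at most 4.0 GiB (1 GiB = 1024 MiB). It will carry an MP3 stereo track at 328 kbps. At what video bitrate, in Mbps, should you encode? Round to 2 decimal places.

Budget: 4.0 GiB = 34359.7 Mb.
36 min = 2160 s
Total bitrate budget: 34359.7 Mb / 2160 s = 15.907 Mbps.
Audio: 328 kbps = 0.328 Mbps.
Video: 15.907 − 0.328 = 15.579 Mbps.

15.58 Mbps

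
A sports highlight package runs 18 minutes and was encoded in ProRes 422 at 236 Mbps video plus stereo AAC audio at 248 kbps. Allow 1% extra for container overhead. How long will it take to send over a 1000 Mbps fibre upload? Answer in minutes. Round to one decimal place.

18 min = 1080 s
Audio: 248 kbps = 0.248 Mbps.
Total bitrate: 236.248 Mbps.
File: 236.248 Mbps × 1080 s = 255147.8 Mb.
With 1% container overhead: ×1.01. → 257699.3 Mb.
At 1000 Mbps: 257699.3 / 1000 = 257.7 s ≈ 4.29 minutes.

4.3 minutes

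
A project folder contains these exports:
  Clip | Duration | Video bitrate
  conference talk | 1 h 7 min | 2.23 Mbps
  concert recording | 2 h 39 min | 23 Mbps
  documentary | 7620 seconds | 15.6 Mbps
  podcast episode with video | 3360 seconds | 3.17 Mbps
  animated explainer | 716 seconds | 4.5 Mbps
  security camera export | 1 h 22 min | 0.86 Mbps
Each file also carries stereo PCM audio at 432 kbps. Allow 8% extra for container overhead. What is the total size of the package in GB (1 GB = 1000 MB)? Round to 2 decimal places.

Audio: 432 kbps = 0.432 Mbps.
conference talk: 2.662 Mbps × 4020 s × 1.08 = 11557.3 Mb
concert recording: 23.432 Mbps × 9540 s × 1.08 = 241424.6 Mb
documentary: 16.032 Mbps × 7620 s × 1.08 = 131936.9 Mb
podcast episode with video: 3.602 Mbps × 3360 s × 1.08 = 13070.9 Mb
animated explainer: 4.932 Mbps × 716 s × 1.08 = 3813.8 Mb
security camera export: 1.292 Mbps × 4920 s × 1.08 = 6865.2 Mb
Total: 408668.8 Mb = 51083.6 MB.
= 51.08 GB.

51.08 GB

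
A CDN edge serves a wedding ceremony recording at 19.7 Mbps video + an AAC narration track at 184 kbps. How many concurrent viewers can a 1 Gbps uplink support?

Audio: 184 kbps = 0.184 Mbps.
Per-viewer media rate: 19.884 Mbps.
1 Gbps = 1,000 Mbps; 1,000 / 19.884 = 50.29 → 50 viewers.

50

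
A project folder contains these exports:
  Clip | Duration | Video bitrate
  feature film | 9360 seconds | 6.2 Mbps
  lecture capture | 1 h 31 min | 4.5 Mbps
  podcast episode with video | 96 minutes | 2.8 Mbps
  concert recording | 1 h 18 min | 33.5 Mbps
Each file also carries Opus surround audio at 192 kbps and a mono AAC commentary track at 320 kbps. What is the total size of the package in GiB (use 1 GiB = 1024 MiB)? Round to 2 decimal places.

31.25 GiB

Audio total: 192 + 320 = 512 kbps = 0.512 Mbps.
feature film: 6.712 Mbps × 9360 s = 62824.3 Mb
lecture capture: 5.012 Mbps × 5460 s = 27365.5 Mb
podcast episode with video: 3.312 Mbps × 5760 s = 19077.1 Mb
concert recording: 34.012 Mbps × 4680 s = 159176.2 Mb
Total: 268443.1 Mb = 33555.4 MB.
= 31.25 GiB.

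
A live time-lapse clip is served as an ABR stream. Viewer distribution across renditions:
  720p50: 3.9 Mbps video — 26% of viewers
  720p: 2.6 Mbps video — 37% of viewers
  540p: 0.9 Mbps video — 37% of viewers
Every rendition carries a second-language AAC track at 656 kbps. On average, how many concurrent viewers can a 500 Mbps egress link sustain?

Audio: 656 kbps = 0.656 Mbps.
Average per-viewer bitrate: 0.26×4.556 + 0.37×3.256 + 0.37×1.556 = 2.965 Mbps.
500 Mbps = 500.0 Mbps; 500.0 / 2.965 = 168.63 → 168.

168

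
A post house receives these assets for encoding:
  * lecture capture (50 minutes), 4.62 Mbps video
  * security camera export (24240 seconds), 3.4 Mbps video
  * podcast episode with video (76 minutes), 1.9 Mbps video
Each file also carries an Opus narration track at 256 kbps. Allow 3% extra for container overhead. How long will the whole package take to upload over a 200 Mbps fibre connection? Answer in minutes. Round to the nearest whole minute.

Audio: 256 kbps = 0.256 Mbps.
lecture capture: 4.876 Mbps × 3000 s × 1.03 = 15066.8 Mb
security camera export: 3.656 Mbps × 24240 s × 1.03 = 91280.1 Mb
podcast episode with video: 2.156 Mbps × 4560 s × 1.03 = 10126.3 Mb
Total: 116473.2 Mb = 14559.2 MB.
At 200 Mbps: 116473.2 / 200 = 582 s ≈ 9.71 minutes.

10 minutes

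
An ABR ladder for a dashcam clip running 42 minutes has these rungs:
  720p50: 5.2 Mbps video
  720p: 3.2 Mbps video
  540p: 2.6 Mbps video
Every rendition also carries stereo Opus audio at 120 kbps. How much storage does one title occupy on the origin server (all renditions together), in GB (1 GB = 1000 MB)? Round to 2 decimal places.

42 min = 2520 s
Audio: 120 kbps = 0.120 Mbps.
Sum of rendition bitrates: (5.2+0.120) + (3.2+0.120) + (2.6+0.120) = 11.360 Mbps.
× 2520 s = 28,627 Mb = 3,578 MB = 3.578 GB.

3.58 GB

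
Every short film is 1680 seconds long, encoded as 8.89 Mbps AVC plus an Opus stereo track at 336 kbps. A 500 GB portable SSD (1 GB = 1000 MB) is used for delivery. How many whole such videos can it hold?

Audio: 336 kbps = 0.336 Mbps.
Total bitrate: 9.226 Mbps.
Per item: 9.226 Mbps × 1680 s = 15,500 Mb = 1,937 MB.
Capacity: 500 GB = 4,000,000 Mb; 258.07 items → 258 complete.

258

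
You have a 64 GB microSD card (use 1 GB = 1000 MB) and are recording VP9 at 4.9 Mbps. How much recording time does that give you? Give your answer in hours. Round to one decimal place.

29.0 hours

Capacity: 64 GB = 512,000 Mb.
Recording time: 512,000 / 4.900 = 104,490 s ≈ 29.0 hours.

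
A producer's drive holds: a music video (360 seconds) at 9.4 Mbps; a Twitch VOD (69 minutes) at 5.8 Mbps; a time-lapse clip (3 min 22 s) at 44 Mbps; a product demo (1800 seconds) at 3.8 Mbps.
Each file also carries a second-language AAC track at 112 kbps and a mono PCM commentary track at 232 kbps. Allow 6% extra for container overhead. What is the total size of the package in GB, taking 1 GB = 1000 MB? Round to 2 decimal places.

Audio total: 112 + 232 = 344 kbps = 0.344 Mbps.
music video: 9.744 Mbps × 360 s × 1.06 = 3718.3 Mb
Twitch VOD: 6.144 Mbps × 4140 s × 1.06 = 26962.3 Mb
time-lapse clip: 44.344 Mbps × 202 s × 1.06 = 9494.9 Mb
product demo: 4.144 Mbps × 1800 s × 1.06 = 7906.8 Mb
Total: 48082.3 Mb = 6010.3 MB.
= 6.010 GB.

6.01 GB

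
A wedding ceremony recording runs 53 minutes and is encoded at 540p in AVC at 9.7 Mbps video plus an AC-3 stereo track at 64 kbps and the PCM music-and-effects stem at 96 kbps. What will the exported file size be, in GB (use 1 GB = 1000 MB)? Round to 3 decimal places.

53 min = 3180 s
Audio total: 64 + 96 = 160 kbps = 0.160 Mbps.
Total bitrate: 9.7 + 0.160 = 9.860 Mbps.
Stream data: 9.860 Mbps × 3180 s = 31354.8 Mb.
31,355 Mb ÷ 8 = 3,919 MB → 3.919 GB.

3.919 GB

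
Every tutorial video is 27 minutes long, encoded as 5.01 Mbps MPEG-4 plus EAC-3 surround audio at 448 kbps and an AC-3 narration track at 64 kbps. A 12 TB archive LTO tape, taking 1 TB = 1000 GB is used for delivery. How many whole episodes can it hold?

27 min = 1620 s
Audio total: 448 + 64 = 512 kbps = 0.512 Mbps.
Total bitrate: 5.522 Mbps.
Per item: 5.522 Mbps × 1620 s = 8,946 Mb = 1,118 MB.
Capacity: 12 TB = 96,000,000 Mb; 10731.48 items → 10731 complete.

10731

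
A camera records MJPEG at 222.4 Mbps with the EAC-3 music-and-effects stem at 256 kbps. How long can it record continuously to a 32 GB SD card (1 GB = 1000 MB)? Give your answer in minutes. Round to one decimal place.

Audio: 256 kbps = 0.256 Mbps.
Total bitrate: 222.4 + 0.256 = 222.656 Mbps.
Capacity: 32 GB = 256,000 Mb.
Recording time: 256,000 / 222.656 = 1,150 s ≈ 19.2 minutes.

19.2 minutes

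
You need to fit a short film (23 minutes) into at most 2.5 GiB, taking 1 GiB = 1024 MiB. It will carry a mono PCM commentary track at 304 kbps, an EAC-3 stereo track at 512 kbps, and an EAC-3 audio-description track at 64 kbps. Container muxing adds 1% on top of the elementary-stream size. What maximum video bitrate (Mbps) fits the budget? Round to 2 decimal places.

Budget: 2.5 GiB = 21474.8 Mb.
Stream payload after overhead: 21474.8 / 1.01 = 21262.2 Mb.
23 min = 1380 s
Total bitrate budget: 21262.2 Mb / 1380 s = 15.407 Mbps.
Audio total: 304 + 512 + 64 = 880 kbps = 0.880 Mbps.
Video: 15.407 − 0.880 = 14.527 Mbps.

14.53 Mbps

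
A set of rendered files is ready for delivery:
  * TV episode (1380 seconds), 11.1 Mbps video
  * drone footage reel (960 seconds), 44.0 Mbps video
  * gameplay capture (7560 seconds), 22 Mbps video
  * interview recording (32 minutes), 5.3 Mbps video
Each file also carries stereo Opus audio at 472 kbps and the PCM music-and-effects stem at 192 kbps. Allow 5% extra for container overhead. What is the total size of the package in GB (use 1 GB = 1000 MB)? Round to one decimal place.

Audio total: 472 + 192 = 664 kbps = 0.664 Mbps.
TV episode: 11.764 Mbps × 1380 s × 1.05 = 17046.0 Mb
drone footage reel: 44.664 Mbps × 960 s × 1.05 = 45021.3 Mb
gameplay capture: 22.664 Mbps × 7560 s × 1.05 = 179906.8 Mb
interview recording: 5.964 Mbps × 1920 s × 1.05 = 12023.4 Mb
Total: 253997.6 Mb = 31749.7 MB.
= 31.75 GB.

31.7 GB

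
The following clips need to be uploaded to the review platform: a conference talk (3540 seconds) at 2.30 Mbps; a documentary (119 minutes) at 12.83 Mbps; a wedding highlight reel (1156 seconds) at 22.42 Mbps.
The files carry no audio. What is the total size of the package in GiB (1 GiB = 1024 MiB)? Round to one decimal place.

14.6 GiB

conference talk: 2.300 Mbps × 3540 s = 8142.0 Mb
documentary: 12.830 Mbps × 7140 s = 91606.2 Mb
wedding highlight reel: 22.420 Mbps × 1156 s = 25917.5 Mb
Total: 125665.7 Mb = 15708.2 MB.
= 14.63 GiB.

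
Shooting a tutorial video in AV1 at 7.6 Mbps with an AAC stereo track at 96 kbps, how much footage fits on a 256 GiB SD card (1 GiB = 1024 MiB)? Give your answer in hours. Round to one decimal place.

79.4 hours

Audio: 96 kbps = 0.096 Mbps.
Total bitrate: 7.6 + 0.096 = 7.696 Mbps.
Capacity: 256 GiB = 2,199,023 Mb.
Recording time: 2,199,023 / 7.696 = 285,736 s ≈ 79.4 hours.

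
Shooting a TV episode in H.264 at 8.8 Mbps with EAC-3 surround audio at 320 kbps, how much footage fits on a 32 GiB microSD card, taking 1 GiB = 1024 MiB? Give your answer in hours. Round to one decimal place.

Audio: 320 kbps = 0.320 Mbps.
Total bitrate: 8.8 + 0.320 = 9.120 Mbps.
Capacity: 32 GiB = 274,878 Mb.
Recording time: 274,878 / 9.120 = 30,140 s ≈ 8.37 hours.

8.4 hours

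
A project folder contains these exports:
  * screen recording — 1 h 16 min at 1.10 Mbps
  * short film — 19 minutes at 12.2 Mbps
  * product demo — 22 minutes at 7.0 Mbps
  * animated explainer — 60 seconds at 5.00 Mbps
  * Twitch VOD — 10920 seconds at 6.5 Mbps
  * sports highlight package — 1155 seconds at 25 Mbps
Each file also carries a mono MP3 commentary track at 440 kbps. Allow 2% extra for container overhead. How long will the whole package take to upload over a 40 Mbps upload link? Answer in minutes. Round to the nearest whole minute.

Audio: 440 kbps = 0.440 Mbps.
screen recording: 1.540 Mbps × 4560 s × 1.02 = 7162.8 Mb
short film: 12.640 Mbps × 1140 s × 1.02 = 14697.8 Mb
product demo: 7.440 Mbps × 1320 s × 1.02 = 10017.2 Mb
animated explainer: 5.440 Mbps × 60 s × 1.02 = 332.9 Mb
Twitch VOD: 6.940 Mbps × 10920 s × 1.02 = 77300.5 Mb
sports highlight package: 25.440 Mbps × 1155 s × 1.02 = 29970.9 Mb
Total: 139482.1 Mb = 17435.3 MB.
At 40 Mbps: 139482.1 / 40 = 3487 s ≈ 58.1 minutes.

58 minutes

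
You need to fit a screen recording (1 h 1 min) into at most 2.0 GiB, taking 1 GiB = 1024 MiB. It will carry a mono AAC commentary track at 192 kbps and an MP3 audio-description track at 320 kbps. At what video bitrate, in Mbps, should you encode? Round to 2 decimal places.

Budget: 2.0 GiB = 17179.9 Mb.
1 h 1 min = 61 min = 3660 s
Total bitrate budget: 17179.9 Mb / 3660 s = 4.694 Mbps.
Audio total: 192 + 320 = 512 kbps = 0.512 Mbps.
Video: 4.694 − 0.512 = 4.182 Mbps.

4.18 Mbps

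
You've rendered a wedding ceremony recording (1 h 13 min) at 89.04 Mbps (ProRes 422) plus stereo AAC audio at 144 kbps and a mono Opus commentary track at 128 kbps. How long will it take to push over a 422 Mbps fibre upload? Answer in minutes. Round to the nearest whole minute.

1 h 13 min = 73 min = 4380 s
Audio total: 144 + 128 = 272 kbps = 0.272 Mbps.
Total bitrate: 89.312 Mbps.
File: 89.312 Mbps × 4380 s = 391186.6 Mb.
At 422 Mbps: 391186.6 / 422 = 927.0 s ≈ 15.4 minutes.

15 minutes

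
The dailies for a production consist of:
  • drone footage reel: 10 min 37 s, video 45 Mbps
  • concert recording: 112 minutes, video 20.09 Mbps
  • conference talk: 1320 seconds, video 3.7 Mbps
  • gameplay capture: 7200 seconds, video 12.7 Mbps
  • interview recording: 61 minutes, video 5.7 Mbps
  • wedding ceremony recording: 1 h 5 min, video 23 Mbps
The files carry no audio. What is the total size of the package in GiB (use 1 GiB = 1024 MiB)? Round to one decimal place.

drone footage reel: 45.000 Mbps × 637 s = 28665.0 Mb
concert recording: 20.090 Mbps × 6720 s = 135004.8 Mb
conference talk: 3.700 Mbps × 1320 s = 4884.0 Mb
gameplay capture: 12.700 Mbps × 7200 s = 91440.0 Mb
interview recording: 5.700 Mbps × 3660 s = 20862.0 Mb
wedding ceremony recording: 23.000 Mbps × 3900 s = 89700.0 Mb
Total: 370555.8 Mb = 46319.5 MB.
= 43.14 GiB.

43.1 GiB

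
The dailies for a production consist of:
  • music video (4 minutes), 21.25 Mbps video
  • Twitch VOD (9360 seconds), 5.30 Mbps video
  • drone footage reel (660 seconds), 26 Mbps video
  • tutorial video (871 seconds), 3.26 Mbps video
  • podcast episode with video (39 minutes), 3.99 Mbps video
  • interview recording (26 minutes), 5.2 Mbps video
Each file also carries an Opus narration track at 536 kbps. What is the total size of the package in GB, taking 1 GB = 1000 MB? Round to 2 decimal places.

12.53 GB

Audio: 536 kbps = 0.536 Mbps.
music video: 21.786 Mbps × 240 s = 5228.6 Mb
Twitch VOD: 5.836 Mbps × 9360 s = 54625.0 Mb
drone footage reel: 26.536 Mbps × 660 s = 17513.8 Mb
tutorial video: 3.796 Mbps × 871 s = 3306.3 Mb
podcast episode with video: 4.526 Mbps × 2340 s = 10590.8 Mb
interview recording: 5.736 Mbps × 1560 s = 8948.2 Mb
Total: 100212.7 Mb = 12526.6 MB.
= 12.53 GB.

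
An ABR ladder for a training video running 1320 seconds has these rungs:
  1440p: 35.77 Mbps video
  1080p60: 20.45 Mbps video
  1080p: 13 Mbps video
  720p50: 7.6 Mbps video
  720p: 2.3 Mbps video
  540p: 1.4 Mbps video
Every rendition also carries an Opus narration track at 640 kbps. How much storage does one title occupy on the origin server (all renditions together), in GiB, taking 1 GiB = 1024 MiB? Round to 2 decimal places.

12.96 GiB

Audio: 640 kbps = 0.640 Mbps.
Sum of rendition bitrates: (35.77+0.640) + (20.45+0.640) + (13+0.640) + (7.6+0.640) + (2.3+0.640) + (1.4+0.640) = 84.360 Mbps.
× 1320 s = 111,355 Mb = 13,919 MB = 12.96 GiB.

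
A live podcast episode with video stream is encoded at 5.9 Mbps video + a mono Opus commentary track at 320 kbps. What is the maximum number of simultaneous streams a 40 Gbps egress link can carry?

Audio: 320 kbps = 0.320 Mbps.
Per-viewer media rate: 6.220 Mbps.
40 Gbps = 40,000 Mbps; 40,000 / 6.220 = 6430.87 → 6430 viewers.

6430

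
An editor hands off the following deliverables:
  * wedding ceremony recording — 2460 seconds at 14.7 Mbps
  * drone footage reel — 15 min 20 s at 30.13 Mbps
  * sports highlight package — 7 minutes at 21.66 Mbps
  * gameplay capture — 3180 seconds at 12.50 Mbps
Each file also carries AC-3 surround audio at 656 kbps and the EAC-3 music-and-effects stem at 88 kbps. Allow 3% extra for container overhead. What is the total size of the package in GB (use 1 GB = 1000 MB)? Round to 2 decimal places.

Audio total: 656 + 88 = 744 kbps = 0.744 Mbps.
wedding ceremony recording: 15.444 Mbps × 2460 s × 1.03 = 39132.0 Mb
drone footage reel: 30.874 Mbps × 920 s × 1.03 = 29256.2 Mb
sports highlight package: 22.404 Mbps × 420 s × 1.03 = 9692.0 Mb
gameplay capture: 13.244 Mbps × 3180 s × 1.03 = 43379.4 Mb
Total: 121459.6 Mb = 15182.4 MB.
= 15.18 GB.

15.18 GB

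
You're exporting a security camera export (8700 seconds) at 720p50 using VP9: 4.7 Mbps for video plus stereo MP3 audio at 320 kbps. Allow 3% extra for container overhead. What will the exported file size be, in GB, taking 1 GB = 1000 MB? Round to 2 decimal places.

Audio: 320 kbps = 0.320 Mbps.
Total bitrate: 4.7 + 0.320 = 5.020 Mbps.
Stream data: 5.020 Mbps × 8700 s = 43674.0 Mb.
With 3% container overhead: ×1.03.
44,984 Mb ÷ 8 = 5,623 MB → 5.623 GB.

5.62 GB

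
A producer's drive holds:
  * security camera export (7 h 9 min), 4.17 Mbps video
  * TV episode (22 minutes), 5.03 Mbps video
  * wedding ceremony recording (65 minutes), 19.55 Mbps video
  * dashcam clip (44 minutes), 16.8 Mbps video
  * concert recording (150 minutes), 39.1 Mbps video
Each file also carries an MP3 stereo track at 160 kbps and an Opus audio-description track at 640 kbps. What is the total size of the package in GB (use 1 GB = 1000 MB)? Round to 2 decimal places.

77.57 GB

Audio total: 160 + 640 = 800 kbps = 0.800 Mbps.
security camera export: 4.970 Mbps × 25740 s = 127927.8 Mb
TV episode: 5.830 Mbps × 1320 s = 7695.6 Mb
wedding ceremony recording: 20.350 Mbps × 3900 s = 79365.0 Mb
dashcam clip: 17.600 Mbps × 2640 s = 46464.0 Mb
concert recording: 39.900 Mbps × 9000 s = 359100.0 Mb
Total: 620552.4 Mb = 77569.1 MB.
= 77.57 GB.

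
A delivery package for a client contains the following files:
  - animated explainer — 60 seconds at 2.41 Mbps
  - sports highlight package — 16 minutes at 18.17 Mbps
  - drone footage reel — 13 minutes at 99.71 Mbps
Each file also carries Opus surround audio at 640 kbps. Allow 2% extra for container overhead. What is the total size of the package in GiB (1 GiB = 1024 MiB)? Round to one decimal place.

11.5 GiB

Audio: 640 kbps = 0.640 Mbps.
animated explainer: 3.050 Mbps × 60 s × 1.02 = 186.7 Mb
sports highlight package: 18.810 Mbps × 960 s × 1.02 = 18418.8 Mb
drone footage reel: 100.350 Mbps × 780 s × 1.02 = 79838.5 Mb
Total: 98443.9 Mb = 12305.5 MB.
= 11.46 GiB.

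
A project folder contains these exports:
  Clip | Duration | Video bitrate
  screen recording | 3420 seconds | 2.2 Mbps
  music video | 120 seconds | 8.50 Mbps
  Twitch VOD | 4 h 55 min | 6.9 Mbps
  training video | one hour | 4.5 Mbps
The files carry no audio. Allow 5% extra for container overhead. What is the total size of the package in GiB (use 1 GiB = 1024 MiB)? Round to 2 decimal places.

screen recording: 2.200 Mbps × 3420 s × 1.05 = 7900.2 Mb
music video: 8.500 Mbps × 120 s × 1.05 = 1071.0 Mb
Twitch VOD: 6.900 Mbps × 17700 s × 1.05 = 128236.5 Mb
training video: 4.500 Mbps × 3600 s × 1.05 = 17010.0 Mb
Total: 154217.7 Mb = 19277.2 MB.
= 17.95 GiB.

17.95 GiB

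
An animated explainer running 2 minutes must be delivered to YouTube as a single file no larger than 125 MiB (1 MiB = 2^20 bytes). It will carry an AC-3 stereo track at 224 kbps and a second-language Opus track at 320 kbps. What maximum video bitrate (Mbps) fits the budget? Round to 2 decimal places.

8.19 Mbps

Budget: 125 MiB = 1048.6 Mb.
2 min = 120 s
Total bitrate budget: 1048.6 Mb / 120 s = 8.738 Mbps.
Audio total: 224 + 320 = 544 kbps = 0.544 Mbps.
Video: 8.738 − 0.544 = 8.194 Mbps.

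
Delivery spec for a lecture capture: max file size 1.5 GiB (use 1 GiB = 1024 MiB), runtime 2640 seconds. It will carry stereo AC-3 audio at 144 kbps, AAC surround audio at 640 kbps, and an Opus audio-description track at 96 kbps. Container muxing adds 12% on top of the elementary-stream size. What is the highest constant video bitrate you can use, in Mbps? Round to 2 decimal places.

Budget: 1.5 GiB = 12884.9 Mb.
Stream payload after overhead: 12884.9 / 1.12 = 11504.4 Mb.
Total bitrate budget: 11504.4 Mb / 2640 s = 4.358 Mbps.
Audio total: 144 + 640 + 96 = 880 kbps = 0.880 Mbps.
Video: 4.358 − 0.880 = 3.478 Mbps.

3.48 Mbps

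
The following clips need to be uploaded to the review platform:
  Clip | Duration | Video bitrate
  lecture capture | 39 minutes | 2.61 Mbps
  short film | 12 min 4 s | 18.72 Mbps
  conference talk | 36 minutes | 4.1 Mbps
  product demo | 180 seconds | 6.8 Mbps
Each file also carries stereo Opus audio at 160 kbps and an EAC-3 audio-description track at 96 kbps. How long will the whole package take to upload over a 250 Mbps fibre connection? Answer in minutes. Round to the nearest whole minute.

2 minutes

Audio total: 160 + 96 = 256 kbps = 0.256 Mbps.
lecture capture: 2.866 Mbps × 2340 s = 6706.4 Mb
short film: 18.976 Mbps × 724 s = 13738.6 Mb
conference talk: 4.356 Mbps × 2160 s = 9409.0 Mb
product demo: 7.056 Mbps × 180 s = 1270.1 Mb
Total: 31124.1 Mb = 3890.5 MB.
At 250 Mbps: 31124.1 / 250 = 124 s ≈ 2.07 minutes.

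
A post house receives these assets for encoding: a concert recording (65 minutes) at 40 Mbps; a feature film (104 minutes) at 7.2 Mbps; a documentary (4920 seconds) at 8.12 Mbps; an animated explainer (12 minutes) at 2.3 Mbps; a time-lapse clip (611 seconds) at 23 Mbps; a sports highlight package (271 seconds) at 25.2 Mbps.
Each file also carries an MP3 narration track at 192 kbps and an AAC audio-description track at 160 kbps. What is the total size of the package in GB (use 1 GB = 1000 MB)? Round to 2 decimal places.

Audio total: 192 + 160 = 352 kbps = 0.352 Mbps.
concert recording: 40.352 Mbps × 3900 s = 157372.8 Mb
feature film: 7.552 Mbps × 6240 s = 47124.5 Mb
documentary: 8.472 Mbps × 4920 s = 41682.2 Mb
animated explainer: 2.652 Mbps × 720 s = 1909.4 Mb
time-lapse clip: 23.352 Mbps × 611 s = 14268.1 Mb
sports highlight package: 25.552 Mbps × 271 s = 6924.6 Mb
Total: 269281.6 Mb = 33660.2 MB.
= 33.66 GB.

33.66 GB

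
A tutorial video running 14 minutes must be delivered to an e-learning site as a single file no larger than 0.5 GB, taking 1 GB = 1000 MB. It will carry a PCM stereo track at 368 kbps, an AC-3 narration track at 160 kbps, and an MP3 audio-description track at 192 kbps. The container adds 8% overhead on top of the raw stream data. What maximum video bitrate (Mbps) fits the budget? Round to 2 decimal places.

3.69 Mbps

Budget: 0.5 GB = 4000.0 Mb.
Stream payload after overhead: 4000.0 / 1.08 = 3703.7 Mb.
14 min = 840 s
Total bitrate budget: 3703.7 Mb / 840 s = 4.409 Mbps.
Audio total: 368 + 160 + 192 = 720 kbps = 0.720 Mbps.
Video: 4.409 − 0.720 = 3.689 Mbps.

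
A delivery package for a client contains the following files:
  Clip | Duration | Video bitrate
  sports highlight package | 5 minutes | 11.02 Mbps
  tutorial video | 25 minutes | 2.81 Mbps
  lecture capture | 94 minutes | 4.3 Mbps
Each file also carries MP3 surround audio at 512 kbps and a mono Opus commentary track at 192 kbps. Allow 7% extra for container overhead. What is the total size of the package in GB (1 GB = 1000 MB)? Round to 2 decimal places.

Audio total: 512 + 192 = 704 kbps = 0.704 Mbps.
sports highlight package: 11.724 Mbps × 300 s × 1.07 = 3763.4 Mb
tutorial video: 3.514 Mbps × 1500 s × 1.07 = 5640.0 Mb
lecture capture: 5.004 Mbps × 5640 s × 1.07 = 30198.1 Mb
Total: 39601.5 Mb = 4950.2 MB.
= 4.950 GB.

4.95 GB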